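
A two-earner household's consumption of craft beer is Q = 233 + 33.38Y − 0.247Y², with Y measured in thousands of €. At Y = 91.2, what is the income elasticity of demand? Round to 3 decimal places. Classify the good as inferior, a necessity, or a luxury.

At Y = 91.2: Q = 1222.8483.
dQ/dY = 33.38 − 0.494Y = -11.67280.
η = (dQ/dY)·(Y/Q) = -11.67280 × (91.2/1222.8483) = -0.871.
η < 0 ⇒ inferior good.

-0.871 (inferior good)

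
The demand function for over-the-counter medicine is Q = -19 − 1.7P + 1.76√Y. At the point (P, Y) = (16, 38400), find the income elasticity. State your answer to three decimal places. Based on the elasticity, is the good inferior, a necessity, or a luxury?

0.577 (necessity)

At P = 16, Y = 38400: Q = 298.688.
Holding P constant, ∂Q/∂Y = 1.76/(2√Y) = 0.00449073.
η_Y = (∂Q/∂Y)·(Y/Q) = 0.00449073 × (38400/298.688) = 0.577.
Since 0 < η < 1, this is a necessity.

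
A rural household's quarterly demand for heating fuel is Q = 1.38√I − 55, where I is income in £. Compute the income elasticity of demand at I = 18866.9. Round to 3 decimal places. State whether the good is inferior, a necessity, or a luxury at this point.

0.704 (necessity)

At I = 18866.9: Q = 134.552.
dQ/dI = 1.38/(2√I) = 0.00502341 at this income.
η = (dQ/dI)·(I/Q) = 0.00502341 × (18866.9/134.552) = 0.704.
Since 0 < η < 1, the good is a necessity.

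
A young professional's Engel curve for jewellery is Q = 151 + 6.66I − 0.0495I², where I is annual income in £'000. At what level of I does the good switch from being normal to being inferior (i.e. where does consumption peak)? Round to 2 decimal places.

67.27

dQ/dI = 6.66 − 0.099I.
The good is inferior where dQ/dI < 0. Setting dQ/dI = 0 gives I = 6.66 / 0.099 = 67.27.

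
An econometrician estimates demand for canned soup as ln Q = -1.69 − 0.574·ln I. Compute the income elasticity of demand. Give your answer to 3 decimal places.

-0.574

In a log-linear demand, the coefficient on ln I is the income elasticity.
So η = -0.574.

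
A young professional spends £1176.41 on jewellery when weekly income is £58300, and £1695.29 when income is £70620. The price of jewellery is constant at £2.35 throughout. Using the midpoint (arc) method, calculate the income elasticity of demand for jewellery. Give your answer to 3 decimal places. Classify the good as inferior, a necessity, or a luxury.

With a constant price, Q₁ = 1176.41/2.35 = 500.600 and Q₂ = 1695.29/2.35 = 721.400 (equivalently, work directly with expenditure since P cancels).
Midpoint %ΔQ = (1695.29 − 1176.41)/1435.85 = 0.36137; midpoint %ΔI = (70620 − 58300)/64460 = 0.19113.
η = 0.36137 / 0.19113 = 1.891.
η > 1 ⇒ luxury.

1.891 (luxury)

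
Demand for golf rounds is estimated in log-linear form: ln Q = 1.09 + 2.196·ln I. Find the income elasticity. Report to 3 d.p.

2.196

In a log-linear demand, the coefficient on ln I is the income elasticity.
So η = 2.196.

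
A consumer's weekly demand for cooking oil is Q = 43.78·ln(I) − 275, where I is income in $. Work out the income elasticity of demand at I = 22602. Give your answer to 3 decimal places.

At I = 22602: Q = 163.929.
dQ/dI = 43.78/I = 0.001937 at this income.
η = (dQ/dI)·(I/Q) = 0.001937 × (22602/163.929) = 0.267.

0.267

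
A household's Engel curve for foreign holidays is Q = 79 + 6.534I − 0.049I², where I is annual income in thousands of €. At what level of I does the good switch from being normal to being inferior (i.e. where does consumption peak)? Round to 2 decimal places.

dQ/dI = 6.534 − 0.098I.
The good is inferior where dQ/dI < 0. Setting dQ/dI = 0 gives I = 6.534 / 0.098 = 66.67.

66.67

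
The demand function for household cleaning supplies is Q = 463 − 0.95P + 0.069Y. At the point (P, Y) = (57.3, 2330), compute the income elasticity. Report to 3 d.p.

At P = 57.3, Y = 2330: Q = 569.335.
Holding P constant, ∂Q/∂Y = 0.069.
η_Y = (∂Q/∂Y)·(Y/Q) = 0.069 × (2330/569.335) = 0.282.

0.282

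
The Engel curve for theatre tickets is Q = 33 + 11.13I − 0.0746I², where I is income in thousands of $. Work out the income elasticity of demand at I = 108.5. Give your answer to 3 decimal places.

At I = 108.5: Q = 362.3952.
dQ/dI = 11.13 − 0.1492I = -5.05820.
η = (dQ/dI)·(I/Q) = -5.05820 × (108.5/362.3952) = -1.514.

-1.514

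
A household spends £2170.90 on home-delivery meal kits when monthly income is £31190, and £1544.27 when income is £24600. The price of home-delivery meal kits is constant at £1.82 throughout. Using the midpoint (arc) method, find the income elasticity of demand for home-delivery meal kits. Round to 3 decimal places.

1.428

With a constant price, Q₁ = 2170.90/1.82 = 1192.802 and Q₂ = 1544.27/1.82 = 848.500 (equivalently, work directly with expenditure since P cancels).
Midpoint %ΔQ = (1544.27 − 2170.90)/1857.59 = -0.33734; midpoint %ΔI = (24600 − 31190)/27895 = -0.23624.
η = -0.33734 / -0.23624 = 1.428.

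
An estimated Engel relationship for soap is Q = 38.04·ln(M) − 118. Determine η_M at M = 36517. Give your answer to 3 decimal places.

At M = 36517: Q = 281.630.
dQ/dM = 38.04/M = 0.00104171 at this income.
η = (dQ/dM)·(M/Q) = 0.00104171 × (36517/281.630) = 0.135.

0.135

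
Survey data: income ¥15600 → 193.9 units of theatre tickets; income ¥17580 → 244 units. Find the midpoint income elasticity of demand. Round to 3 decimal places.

ΔQ = 244 − 193.9 = 50.1; midpoint Q̄ = (193.9 + 244)/2 = 218.95.
ΔI = 17580 − 15600 = 1980; midpoint Ī = (15600 + 17580)/2 = 16590.
η = (ΔQ/Q̄) ÷ (ΔI/Ī) = (50.1/218.95) ÷ (1980/16590) = 1.917.

1.917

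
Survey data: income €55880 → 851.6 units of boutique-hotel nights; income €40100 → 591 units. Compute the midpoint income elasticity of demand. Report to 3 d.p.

ΔQ = 591 − 851.6 = -260.6; midpoint Q̄ = (851.6 + 591)/2 = 721.3.
ΔI = 40100 − 55880 = -15780; midpoint Ī = (55880 + 40100)/2 = 47990.
η = (ΔQ/Q̄) ÷ (ΔI/Ī) = (-260.6/721.3) ÷ (-15780/47990) = 1.099.

1.099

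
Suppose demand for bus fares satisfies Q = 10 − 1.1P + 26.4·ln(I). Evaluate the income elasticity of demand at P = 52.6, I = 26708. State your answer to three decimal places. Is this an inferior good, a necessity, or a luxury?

0.119 (necessity)

At P = 52.6, I = 26708: Q = 221.228.
Holding P constant, ∂Q/∂I = 26.4/I = 0.000988468.
η_I = (∂Q/∂I)·(I/Q) = 0.000988468 × (26708/221.228) = 0.119.
Since 0 < η < 1, this is a necessity.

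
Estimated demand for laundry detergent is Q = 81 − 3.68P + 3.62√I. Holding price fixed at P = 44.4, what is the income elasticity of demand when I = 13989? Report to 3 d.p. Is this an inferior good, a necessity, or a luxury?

0.619 (necessity)

At P = 44.4, I = 13989: Q = 345.764.
Holding P constant, ∂Q/∂I = 3.62/(2√I) = 0.0153033.
η_I = (∂Q/∂I)·(I/Q) = 0.0153033 × (13989/345.764) = 0.619.
Since 0 < η < 1, this is a necessity.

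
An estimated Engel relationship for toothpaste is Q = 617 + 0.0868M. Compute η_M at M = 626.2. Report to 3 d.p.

At M = 626.2: Q = 671.354.
dQ/dM = 0.0868.
η = (dQ/dM)·(M/Q) = 0.0868 × (626.2/671.354) = 0.081.

0.081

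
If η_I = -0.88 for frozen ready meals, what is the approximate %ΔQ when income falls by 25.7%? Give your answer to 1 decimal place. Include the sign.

22.6%

%ΔQ ≈ η × %ΔI = -0.88 × (-25.7%) = 22.6%.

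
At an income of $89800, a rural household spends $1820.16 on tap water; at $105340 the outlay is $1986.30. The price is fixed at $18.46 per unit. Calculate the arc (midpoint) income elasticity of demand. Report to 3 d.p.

With a constant price, Q₁ = 1820.16/18.46 = 98.600 and Q₂ = 1986.30/18.46 = 107.600 (equivalently, work directly with expenditure since P cancels).
Midpoint %ΔQ = (1986.30 − 1820.16)/1903.23 = 0.08729; midpoint %ΔI = (105340 − 89800)/97570 = 0.15927.
η = 0.08729 / 0.15927 = 0.548.

0.548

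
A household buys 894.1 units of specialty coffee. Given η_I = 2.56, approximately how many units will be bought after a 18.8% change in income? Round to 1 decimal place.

1324.4

%ΔQ ≈ η × %ΔI = 2.56 × 18.8% = 48.128%.
New Q ≈ 894.1 × (1 + 0.48128) = 1324.4.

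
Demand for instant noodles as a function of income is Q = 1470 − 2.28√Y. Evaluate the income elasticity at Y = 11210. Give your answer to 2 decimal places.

-0.10

At Y = 11210: Q = 1228.600.
dQ/dY = -2.28/(2√Y) = -0.0107672 at this income.
η = (dQ/dY)·(Y/Q) = -0.0107672 × (11210/1228.600) = -0.10.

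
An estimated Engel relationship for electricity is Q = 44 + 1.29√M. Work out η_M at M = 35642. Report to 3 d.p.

0.423

At M = 35642: Q = 287.540.
dQ/dM = 1.29/(2√M) = 0.00341648 at this income.
η = (dQ/dM)·(M/Q) = 0.00341648 × (35642/287.540) = 0.423.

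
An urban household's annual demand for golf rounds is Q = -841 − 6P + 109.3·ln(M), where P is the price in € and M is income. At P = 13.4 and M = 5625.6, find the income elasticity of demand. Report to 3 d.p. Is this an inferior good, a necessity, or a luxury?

At P = 13.4, M = 5625.6: Q = 22.415.
Holding P constant, ∂Q/∂M = 109.3/M = 0.019429.
η_M = (∂Q/∂M)·(M/Q) = 0.019429 × (5625.6/22.415) = 4.876.
Since η > 1, this is a luxury.

4.876 (luxury)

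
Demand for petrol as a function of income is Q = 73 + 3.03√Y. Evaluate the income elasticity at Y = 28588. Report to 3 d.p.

At Y = 28588: Q = 585.312.
dQ/dY = 3.03/(2√Y) = 0.00896026 at this income.
η = (dQ/dY)·(Y/Q) = 0.00896026 × (28588/585.312) = 0.438.

0.438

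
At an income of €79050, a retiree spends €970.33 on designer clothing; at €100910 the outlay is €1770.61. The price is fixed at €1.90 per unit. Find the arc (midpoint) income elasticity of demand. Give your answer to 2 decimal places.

With a constant price, Q₁ = 970.33/1.90 = 510.700 and Q₂ = 1770.61/1.90 = 931.900 (equivalently, work directly with expenditure since P cancels).
Midpoint %ΔQ = (1770.61 − 970.33)/1370.47 = 0.58395; midpoint %ΔI = (100910 − 79050)/89980 = 0.24294.
η = 0.58395 / 0.24294 = 2.40.

2.40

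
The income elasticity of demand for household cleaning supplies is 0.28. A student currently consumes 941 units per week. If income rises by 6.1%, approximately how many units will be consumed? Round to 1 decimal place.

%ΔQ ≈ η × %ΔI = 0.28 × 6.1% = 1.708%.
New Q ≈ 941 × (1 + 0.01708) = 957.1.

957.1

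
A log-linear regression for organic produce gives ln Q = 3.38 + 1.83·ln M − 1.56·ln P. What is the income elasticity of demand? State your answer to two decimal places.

In a log-linear demand, the coefficient on ln M is the income elasticity.
So η = 1.83.

1.83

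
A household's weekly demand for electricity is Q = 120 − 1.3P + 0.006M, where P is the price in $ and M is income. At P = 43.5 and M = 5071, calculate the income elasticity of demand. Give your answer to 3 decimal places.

At P = 43.5, M = 5071: Q = 93.876.
Holding P constant, ∂Q/∂M = 0.006.
η_M = (∂Q/∂M)·(M/Q) = 0.006 × (5071/93.876) = 0.324.

0.324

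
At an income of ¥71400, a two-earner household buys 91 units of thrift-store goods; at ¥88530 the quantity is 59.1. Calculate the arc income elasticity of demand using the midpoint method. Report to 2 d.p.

-1.98

ΔQ = 59.1 − 91 = -31.9; midpoint Q̄ = (91 + 59.1)/2 = 75.05.
ΔI = 88530 − 71400 = 17130; midpoint Ī = (71400 + 88530)/2 = 79965.
η = (ΔQ/Q̄) ÷ (ΔI/Ī) = (-31.9/75.05) ÷ (17130/79965) = -1.98.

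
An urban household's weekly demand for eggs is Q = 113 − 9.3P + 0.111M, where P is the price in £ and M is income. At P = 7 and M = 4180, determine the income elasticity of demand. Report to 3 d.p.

0.906

At P = 7, M = 4180: Q = 511.880.
Holding P constant, ∂Q/∂M = 0.111.
η_M = (∂Q/∂M)·(M/Q) = 0.111 × (4180/511.880) = 0.906.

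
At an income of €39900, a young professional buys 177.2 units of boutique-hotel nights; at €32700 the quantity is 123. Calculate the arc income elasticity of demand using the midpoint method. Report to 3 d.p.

1.821

ΔQ = 123 − 177.2 = -54.2; midpoint Q̄ = (177.2 + 123)/2 = 150.1.
ΔI = 32700 − 39900 = -7200; midpoint Ī = (39900 + 32700)/2 = 36300.
η = (ΔQ/Q̄) ÷ (ΔI/Ī) = (-54.2/150.1) ÷ (-7200/36300) = 1.821.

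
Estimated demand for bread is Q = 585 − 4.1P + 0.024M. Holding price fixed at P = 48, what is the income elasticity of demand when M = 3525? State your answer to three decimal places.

0.179

At P = 48, M = 3525: Q = 472.800.
Holding P constant, ∂Q/∂M = 0.024.
η_M = (∂Q/∂M)·(M/Q) = 0.024 × (3525/472.800) = 0.179.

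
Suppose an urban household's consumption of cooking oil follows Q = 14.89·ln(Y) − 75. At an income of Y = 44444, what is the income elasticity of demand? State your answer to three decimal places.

At Y = 44444: Q = 84.353.
dQ/dY = 14.89/Y = 0.000335028 at this income.
η = (dQ/dY)·(Y/Q) = 0.000335028 × (44444/84.353) = 0.177.

0.177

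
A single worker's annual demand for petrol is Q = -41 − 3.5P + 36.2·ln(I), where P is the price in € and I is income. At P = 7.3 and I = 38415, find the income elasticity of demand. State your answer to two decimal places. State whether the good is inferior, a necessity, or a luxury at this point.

0.11 (necessity)

At P = 7.3, I = 38415: Q = 315.585.
Holding P constant, ∂Q/∂I = 36.2/I = 0.00094234.
η_I = (∂Q/∂I)·(I/Q) = 0.00094234 × (38415/315.585) = 0.11.
Since 0 < η < 1, this is a necessity.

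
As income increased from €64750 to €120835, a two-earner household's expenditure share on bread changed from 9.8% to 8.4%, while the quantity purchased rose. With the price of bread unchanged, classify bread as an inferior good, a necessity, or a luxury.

Quantity rises but the budget share falls as income rises, so 0 < η < 1.

necessity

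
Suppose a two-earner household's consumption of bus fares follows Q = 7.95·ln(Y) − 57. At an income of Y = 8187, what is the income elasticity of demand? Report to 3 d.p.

At Y = 8187: Q = 14.632.
dQ/dY = 7.95/Y = 0.000971052 at this income.
η = (dQ/dY)·(Y/Q) = 0.000971052 × (8187/14.632) = 0.543.

0.543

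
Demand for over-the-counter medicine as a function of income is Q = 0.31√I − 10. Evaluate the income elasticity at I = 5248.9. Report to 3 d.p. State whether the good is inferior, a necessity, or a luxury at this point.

0.901 (necessity)

At I = 5248.9: Q = 12.459.
dQ/dI = 0.31/(2√I) = 0.00213943 at this income.
η = (dQ/dI)·(I/Q) = 0.00213943 × (5248.9/12.459) = 0.901.
Since 0 < η < 1, the good is a necessity.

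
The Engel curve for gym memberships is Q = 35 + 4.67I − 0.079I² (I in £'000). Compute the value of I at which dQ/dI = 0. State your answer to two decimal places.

dQ/dI = 4.67 − 0.158I.
The good is inferior where dQ/dI < 0. Setting dQ/dI = 0 gives I = 4.67 / 0.158 = 29.56.

29.56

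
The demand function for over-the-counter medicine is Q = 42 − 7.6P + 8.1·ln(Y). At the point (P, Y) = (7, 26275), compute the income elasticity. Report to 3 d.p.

At P = 7, Y = 26275: Q = 71.229.
Holding P constant, ∂Q/∂Y = 8.1/Y = 0.000308278.
η_Y = (∂Q/∂Y)·(Y/Q) = 0.000308278 × (26275/71.229) = 0.114.

0.114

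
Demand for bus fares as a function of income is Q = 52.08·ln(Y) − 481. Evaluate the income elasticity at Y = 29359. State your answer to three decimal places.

At Y = 29359: Q = 54.765.
dQ/dY = 52.08/Y = 0.0017739 at this income.
η = (dQ/dY)·(Y/Q) = 0.0017739 × (29359/54.765) = 0.951.

0.951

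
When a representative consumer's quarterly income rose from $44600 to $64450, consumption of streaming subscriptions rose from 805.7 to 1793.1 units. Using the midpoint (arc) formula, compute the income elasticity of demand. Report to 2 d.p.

2.09

ΔQ = 1793.1 − 805.7 = 987.4; midpoint Q̄ = (805.7 + 1793.1)/2 = 1299.4.
ΔI = 64450 − 44600 = 19850; midpoint Ī = (44600 + 64450)/2 = 54525.
η = (ΔQ/Q̄) ÷ (ΔI/Ī) = (987.4/1299.4) ÷ (19850/54525) = 2.09.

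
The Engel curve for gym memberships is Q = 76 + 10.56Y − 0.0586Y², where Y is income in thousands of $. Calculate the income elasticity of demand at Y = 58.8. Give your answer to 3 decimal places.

0.436

At Y = 58.8: Q = 494.3220.
dQ/dY = 10.56 − 0.1172Y = 3.66864.
η = (dQ/dY)·(Y/Q) = 3.66864 × (58.8/494.3220) = 0.436.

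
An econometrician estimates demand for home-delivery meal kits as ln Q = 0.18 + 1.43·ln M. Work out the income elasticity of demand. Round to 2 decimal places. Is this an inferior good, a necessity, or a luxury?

In a log-linear demand, the coefficient on ln M is the income elasticity.
So η = 1.43.
η > 1 ⇒ luxury.

1.43 (luxury)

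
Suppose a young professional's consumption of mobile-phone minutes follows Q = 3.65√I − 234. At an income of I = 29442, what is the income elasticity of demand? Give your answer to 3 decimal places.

At I = 29442: Q = 392.292.
dQ/dI = 3.65/(2√I) = 0.010636 at this income.
η = (dQ/dI)·(I/Q) = 0.010636 × (29442/392.292) = 0.798.

0.798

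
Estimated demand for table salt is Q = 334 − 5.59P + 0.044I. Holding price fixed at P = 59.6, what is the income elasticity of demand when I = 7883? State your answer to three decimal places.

At P = 59.6, I = 7883: Q = 347.688.
Holding P constant, ∂Q/∂I = 0.044.
η_I = (∂Q/∂I)·(I/Q) = 0.044 × (7883/347.688) = 0.998.

0.998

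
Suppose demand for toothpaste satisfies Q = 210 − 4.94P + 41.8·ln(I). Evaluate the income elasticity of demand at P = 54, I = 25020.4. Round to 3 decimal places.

At P = 54, I = 25020.4: Q = 366.567.
Holding P constant, ∂Q/∂I = 41.8/I = 0.00167064.
η_I = (∂Q/∂I)·(I/Q) = 0.00167064 × (25020.4/366.567) = 0.114.

0.114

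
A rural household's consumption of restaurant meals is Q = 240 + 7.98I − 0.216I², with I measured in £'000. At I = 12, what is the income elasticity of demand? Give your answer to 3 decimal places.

At I = 12: Q = 304.6560.
dQ/dI = 7.98 − 0.432I = 2.79600.
η = (dQ/dI)·(I/Q) = 2.79600 × (12/304.6560) = 0.110.

0.110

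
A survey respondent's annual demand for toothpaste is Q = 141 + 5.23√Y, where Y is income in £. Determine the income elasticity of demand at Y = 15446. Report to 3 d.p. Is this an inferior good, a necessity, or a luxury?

0.411 (necessity)

At Y = 15446: Q = 790.995.
dQ/dY = 5.23/(2√Y) = 0.0210409 at this income.
η = (dQ/dY)·(Y/Q) = 0.0210409 × (15446/790.995) = 0.411.
Since 0 < η < 1, the good is a necessity.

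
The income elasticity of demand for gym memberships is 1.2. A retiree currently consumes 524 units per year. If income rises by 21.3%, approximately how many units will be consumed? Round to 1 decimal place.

657.9

%ΔQ ≈ η × %ΔI = 1.2 × 21.3% = 25.56%.
New Q ≈ 524 × (1 + 0.2556) = 657.9.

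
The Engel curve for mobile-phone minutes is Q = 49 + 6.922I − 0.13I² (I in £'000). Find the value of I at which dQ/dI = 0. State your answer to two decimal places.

dQ/dI = 6.922 − 0.26I.
The good is inferior where dQ/dI < 0. Setting dQ/dI = 0 gives I = 6.922 / 0.26 = 26.62.

26.62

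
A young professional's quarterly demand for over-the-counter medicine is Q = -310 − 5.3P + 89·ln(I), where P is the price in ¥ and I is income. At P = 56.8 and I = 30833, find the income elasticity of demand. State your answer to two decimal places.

At P = 56.8, I = 30833: Q = 308.894.
Holding P constant, ∂Q/∂I = 89/I = 0.00288652.
η_I = (∂Q/∂I)·(I/Q) = 0.00288652 × (30833/308.894) = 0.29.

0.29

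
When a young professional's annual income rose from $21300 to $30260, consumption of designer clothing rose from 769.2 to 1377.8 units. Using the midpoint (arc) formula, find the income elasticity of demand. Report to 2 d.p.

1.63

ΔQ = 1377.8 − 769.2 = 608.6; midpoint Q̄ = (769.2 + 1377.8)/2 = 1073.5.
ΔI = 30260 − 21300 = 8960; midpoint Ī = (21300 + 30260)/2 = 25780.
η = (ΔQ/Q̄) ÷ (ΔI/Ī) = (608.6/1073.5) ÷ (8960/25780) = 1.63.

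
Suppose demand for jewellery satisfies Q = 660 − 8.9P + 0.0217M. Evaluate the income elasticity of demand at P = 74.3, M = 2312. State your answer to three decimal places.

1.026

At P = 74.3, M = 2312: Q = 48.900.
Holding P constant, ∂Q/∂M = 0.0217.
η_M = (∂Q/∂M)·(M/Q) = 0.0217 × (2312/48.900) = 1.026.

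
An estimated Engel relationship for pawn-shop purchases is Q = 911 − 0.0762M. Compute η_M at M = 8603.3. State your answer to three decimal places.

At M = 8603.3: Q = 255.429.
dQ/dM = −0.0762.
η = (dQ/dM)·(M/Q) = -0.0762 × (8603.3/255.429) = -2.567.

-2.567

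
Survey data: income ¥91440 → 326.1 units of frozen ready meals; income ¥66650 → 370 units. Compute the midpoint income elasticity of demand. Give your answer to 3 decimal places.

-0.402

ΔQ = 370 − 326.1 = 43.9; midpoint Q̄ = (326.1 + 370)/2 = 348.05.
ΔI = 66650 − 91440 = -24790; midpoint Ī = (91440 + 66650)/2 = 79045.
η = (ΔQ/Q̄) ÷ (ΔI/Ī) = (43.9/348.05) ÷ (-24790/79045) = -0.402.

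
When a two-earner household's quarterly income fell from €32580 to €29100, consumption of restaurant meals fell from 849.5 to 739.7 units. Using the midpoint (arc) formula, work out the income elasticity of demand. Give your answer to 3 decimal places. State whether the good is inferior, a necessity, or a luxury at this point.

1.225 (luxury)

ΔQ = 739.7 − 849.5 = -109.8; midpoint Q̄ = (849.5 + 739.7)/2 = 794.6.
ΔI = 29100 − 32580 = -3480; midpoint Ī = (32580 + 29100)/2 = 30840.
η = (ΔQ/Q̄) ÷ (ΔI/Ī) = (-109.8/794.6) ÷ (-3480/30840) = 1.225.
η > 1 ⇒ luxury.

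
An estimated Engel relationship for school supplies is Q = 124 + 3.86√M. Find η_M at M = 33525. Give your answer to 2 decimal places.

0.43

At M = 33525: Q = 830.760.
dQ/dM = 3.86/(2√M) = 0.0105408 at this income.
η = (dQ/dM)·(M/Q) = 0.0105408 × (33525/830.760) = 0.43.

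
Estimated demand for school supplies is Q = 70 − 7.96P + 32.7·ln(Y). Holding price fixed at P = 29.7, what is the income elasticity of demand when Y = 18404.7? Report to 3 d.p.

At P = 29.7, Y = 18404.7: Q = 154.714.
Holding P constant, ∂Q/∂Y = 32.7/Y = 0.00177672.
η_Y = (∂Q/∂Y)·(Y/Q) = 0.00177672 × (18404.7/154.714) = 0.211.

0.211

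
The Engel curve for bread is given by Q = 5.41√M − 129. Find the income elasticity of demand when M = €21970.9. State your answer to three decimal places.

At M = 21970.9: Q = 672.902.
dQ/dM = 5.41/(2√M) = 0.0182492 at this income.
η = (dQ/dM)·(M/Q) = 0.0182492 × (21970.9/672.902) = 0.596.

0.596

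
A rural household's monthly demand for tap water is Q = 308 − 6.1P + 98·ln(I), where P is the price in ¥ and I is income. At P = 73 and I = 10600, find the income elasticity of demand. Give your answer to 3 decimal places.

0.127

At P = 73, I = 10600: Q = 771.024.
Holding P constant, ∂Q/∂I = 98/I = 0.00924528.
η_I = (∂Q/∂I)·(I/Q) = 0.00924528 × (10600/771.024) = 0.127.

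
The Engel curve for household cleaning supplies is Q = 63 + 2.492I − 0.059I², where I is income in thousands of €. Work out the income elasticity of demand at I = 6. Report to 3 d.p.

At I = 6: Q = 75.8280.
dQ/dI = 2.492 − 0.118I = 1.78400.
η = (dQ/dI)·(I/Q) = 1.78400 × (6/75.8280) = 0.141.

0.141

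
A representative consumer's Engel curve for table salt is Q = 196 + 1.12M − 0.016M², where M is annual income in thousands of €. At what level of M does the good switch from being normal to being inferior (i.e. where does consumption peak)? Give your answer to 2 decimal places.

dQ/dM = 1.12 − 0.032M.
The good is inferior where dQ/dM < 0. Setting dQ/dM = 0 gives M = 1.12 / 0.032 = 35.00.

35.00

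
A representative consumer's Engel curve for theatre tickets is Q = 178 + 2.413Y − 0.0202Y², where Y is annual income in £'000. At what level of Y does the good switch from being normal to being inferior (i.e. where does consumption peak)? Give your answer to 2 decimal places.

59.73

dQ/dY = 2.413 − 0.0404Y.
The good is inferior where dQ/dY < 0. Setting dQ/dY = 0 gives Y = 2.413 / 0.0404 = 59.73.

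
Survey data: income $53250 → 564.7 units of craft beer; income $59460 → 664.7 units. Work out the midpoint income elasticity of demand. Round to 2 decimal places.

ΔQ = 664.7 − 564.7 = 100; midpoint Q̄ = (564.7 + 664.7)/2 = 614.7.
ΔI = 59460 − 53250 = 6210; midpoint Ī = (53250 + 59460)/2 = 56355.
η = (ΔQ/Q̄) ÷ (ΔI/Ī) = (100/614.7) ÷ (6210/56355) = 1.48.

1.48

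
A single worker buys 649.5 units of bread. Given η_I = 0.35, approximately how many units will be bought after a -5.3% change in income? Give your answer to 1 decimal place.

637.5

%ΔQ ≈ η × %ΔI = 0.35 × (-5.3%) = -1.855%.
New Q ≈ 649.5 × (1 − 0.01855) = 637.5.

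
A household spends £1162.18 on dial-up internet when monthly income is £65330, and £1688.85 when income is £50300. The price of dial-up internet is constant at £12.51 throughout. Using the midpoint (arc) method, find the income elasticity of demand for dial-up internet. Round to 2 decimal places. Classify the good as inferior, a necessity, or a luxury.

-1.42 (inferior good)

With a constant price, Q₁ = 1162.18/12.51 = 92.900 and Q₂ = 1688.85/12.51 = 135.000 (equivalently, work directly with expenditure since P cancels).
Midpoint %ΔQ = (1688.85 − 1162.18)/1425.52 = 0.36946; midpoint %ΔI = (50300 − 65330)/57815 = -0.25997.
η = 0.36946 / -0.25997 = -1.42.
η < 0 ⇒ inferior good.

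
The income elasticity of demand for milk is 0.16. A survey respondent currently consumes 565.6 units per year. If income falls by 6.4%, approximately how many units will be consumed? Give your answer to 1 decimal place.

559.8

%ΔQ ≈ η × %ΔI = 0.16 × (-6.4%) = -1.024%.
New Q ≈ 565.6 × (1 − 0.01024) = 559.8.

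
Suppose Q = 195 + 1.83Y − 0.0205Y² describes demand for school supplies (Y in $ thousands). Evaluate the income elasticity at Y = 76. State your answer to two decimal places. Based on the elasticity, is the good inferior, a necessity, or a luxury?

At Y = 76: Q = 215.6720.
dQ/dY = 1.83 − 0.041Y = -1.28600.
η = (dQ/dY)·(Y/Q) = -1.28600 × (76/215.6720) = -0.45.
η < 0 ⇒ inferior good.

-0.45 (inferior good)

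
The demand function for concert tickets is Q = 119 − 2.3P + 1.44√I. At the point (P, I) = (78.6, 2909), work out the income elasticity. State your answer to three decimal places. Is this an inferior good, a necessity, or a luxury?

At P = 78.6, I = 2909: Q = 15.887.
Holding P constant, ∂Q/∂I = 1.44/(2√I) = 0.0133494.
η_I = (∂Q/∂I)·(I/Q) = 0.0133494 × (2909/15.887) = 2.444.
Since η > 1, this is a luxury.

2.444 (luxury)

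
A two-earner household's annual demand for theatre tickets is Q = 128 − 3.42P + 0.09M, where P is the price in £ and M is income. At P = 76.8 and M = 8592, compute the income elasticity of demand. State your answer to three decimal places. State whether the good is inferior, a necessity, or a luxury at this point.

At P = 76.8, M = 8592: Q = 638.624.
Holding P constant, ∂Q/∂M = 0.09.
η_M = (∂Q/∂M)·(M/Q) = 0.09 × (8592/638.624) = 1.211.
Since η > 1, this is a luxury.

1.211 (luxury)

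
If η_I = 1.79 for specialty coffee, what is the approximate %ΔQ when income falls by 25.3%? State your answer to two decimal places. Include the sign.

-45.29%

%ΔQ ≈ η × %ΔI = 1.79 × (-25.3%) = -45.29%.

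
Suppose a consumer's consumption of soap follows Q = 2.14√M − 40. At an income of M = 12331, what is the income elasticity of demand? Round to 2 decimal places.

At M = 12331: Q = 197.636.
dQ/dM = 2.14/(2√M) = 0.00963573 at this income.
η = (dQ/dM)·(M/Q) = 0.00963573 × (12331/197.636) = 0.60.

0.60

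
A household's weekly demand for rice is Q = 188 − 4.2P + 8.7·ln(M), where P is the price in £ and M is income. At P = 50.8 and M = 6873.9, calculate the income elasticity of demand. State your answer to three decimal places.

0.169

At P = 50.8, M = 6873.9: Q = 51.509.
Holding P constant, ∂Q/∂M = 8.7/M = 0.00126566.
η_M = (∂Q/∂M)·(M/Q) = 0.00126566 × (6873.9/51.509) = 0.169.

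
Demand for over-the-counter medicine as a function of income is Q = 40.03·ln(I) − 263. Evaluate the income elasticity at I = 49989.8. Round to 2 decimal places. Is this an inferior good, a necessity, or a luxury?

0.24 (necessity)

At I = 49989.8: Q = 170.108.
dQ/dI = 40.03/I = 0.000800763 at this income.
η = (dQ/dI)·(I/Q) = 0.000800763 × (49989.8/170.108) = 0.24.
Since 0 < η < 1, the good is a necessity.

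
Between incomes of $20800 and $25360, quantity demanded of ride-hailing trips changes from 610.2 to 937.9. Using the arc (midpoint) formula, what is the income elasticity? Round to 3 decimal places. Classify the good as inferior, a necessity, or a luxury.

ΔQ = 937.9 − 610.2 = 327.7; midpoint Q̄ = (610.2 + 937.9)/2 = 774.05.
ΔI = 25360 − 20800 = 4560; midpoint Ī = (20800 + 25360)/2 = 23080.
η = (ΔQ/Q̄) ÷ (ΔI/Ī) = (327.7/774.05) ÷ (4560/23080) = 2.143.
η > 1 ⇒ luxury.

2.143 (luxury)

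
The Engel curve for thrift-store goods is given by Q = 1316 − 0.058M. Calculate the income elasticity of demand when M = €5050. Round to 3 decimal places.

At M = 5050: Q = 1023.100.
dQ/dM = −0.058.
η = (dQ/dM)·(M/Q) = -0.058 × (5050/1023.100) = -0.286.

-0.286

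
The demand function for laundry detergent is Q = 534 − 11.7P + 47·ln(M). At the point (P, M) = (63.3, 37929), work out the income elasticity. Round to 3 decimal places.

0.163

At P = 63.3, M = 37929: Q = 288.933.
Holding P constant, ∂Q/∂M = 47/M = 0.00123916.
η_M = (∂Q/∂M)·(M/Q) = 0.00123916 × (37929/288.933) = 0.163.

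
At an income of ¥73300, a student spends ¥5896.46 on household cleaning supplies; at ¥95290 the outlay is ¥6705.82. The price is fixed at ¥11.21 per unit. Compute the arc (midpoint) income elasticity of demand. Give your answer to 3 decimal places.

With a constant price, Q₁ = 5896.46/11.21 = 526.000 and Q₂ = 6705.82/11.21 = 598.200 (equivalently, work directly with expenditure since P cancels).
Midpoint %ΔQ = (6705.82 − 5896.46)/6301.14 = 0.12845; midpoint %ΔI = (95290 − 73300)/84295 = 0.26087.
η = 0.12845 / 0.26087 = 0.492.

0.492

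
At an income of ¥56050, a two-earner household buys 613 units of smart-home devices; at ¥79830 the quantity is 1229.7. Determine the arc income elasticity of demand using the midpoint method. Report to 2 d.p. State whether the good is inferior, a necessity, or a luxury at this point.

ΔQ = 1229.7 − 613 = 616.7; midpoint Q̄ = (613 + 1229.7)/2 = 921.35.
ΔI = 79830 − 56050 = 23780; midpoint Ī = (56050 + 79830)/2 = 67940.
η = (ΔQ/Q̄) ÷ (ΔI/Ī) = (616.7/921.35) ÷ (23780/67940) = 1.91.
η > 1 ⇒ luxury.

1.91 (luxury)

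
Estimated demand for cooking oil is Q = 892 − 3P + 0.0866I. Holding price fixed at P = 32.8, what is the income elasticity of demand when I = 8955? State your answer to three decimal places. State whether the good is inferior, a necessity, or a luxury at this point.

At P = 32.8, I = 8955: Q = 1569.103.
Holding P constant, ∂Q/∂I = 0.0866.
η_I = (∂Q/∂I)·(I/Q) = 0.0866 × (8955/1569.103) = 0.494.
Since 0 < η < 1, this is a necessity.

0.494 (necessity)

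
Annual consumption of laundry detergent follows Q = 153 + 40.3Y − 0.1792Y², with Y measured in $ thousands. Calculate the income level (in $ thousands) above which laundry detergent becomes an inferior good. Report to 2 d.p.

112.44

dQ/dY = 40.3 − 0.3584Y.
The good is inferior where dQ/dY < 0. Setting dQ/dY = 0 gives Y = 40.3 / 0.3584 = 112.44.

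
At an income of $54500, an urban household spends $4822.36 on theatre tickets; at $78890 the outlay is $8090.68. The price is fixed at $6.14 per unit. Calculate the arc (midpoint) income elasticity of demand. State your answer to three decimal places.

With a constant price, Q₁ = 4822.36/6.14 = 785.401 and Q₂ = 8090.68/6.14 = 1317.700 (equivalently, work directly with expenditure since P cancels).
Midpoint %ΔQ = (8090.68 − 4822.36)/6456.52 = 0.50620; midpoint %ΔI = (78890 − 54500)/66695 = 0.36569.
η = 0.50620 / 0.36569 = 1.384.

1.384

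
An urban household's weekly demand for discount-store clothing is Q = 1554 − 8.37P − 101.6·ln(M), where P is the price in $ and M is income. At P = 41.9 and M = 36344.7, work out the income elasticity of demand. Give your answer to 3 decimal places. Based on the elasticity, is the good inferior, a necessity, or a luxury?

At P = 41.9, M = 36344.7: Q = 136.415.
Holding P constant, ∂Q/∂M = -101.6/M = -0.00279546.
η_M = (∂Q/∂M)·(M/Q) = -0.00279546 × (36344.7/136.415) = -0.745.
Since η < 0, this is an inferior good.

-0.745 (inferior good)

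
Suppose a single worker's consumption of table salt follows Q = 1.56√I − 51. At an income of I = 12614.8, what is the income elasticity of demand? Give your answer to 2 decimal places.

At I = 12614.8: Q = 124.212.
dQ/dI = 1.56/(2√I) = 0.00694471 at this income.
η = (dQ/dI)·(I/Q) = 0.00694471 × (12614.8/124.212) = 0.71.

0.71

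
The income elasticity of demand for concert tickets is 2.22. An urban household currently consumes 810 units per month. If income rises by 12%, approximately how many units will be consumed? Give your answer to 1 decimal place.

1025.8

%ΔQ ≈ η × %ΔI = 2.22 × 12% = 26.64%.
New Q ≈ 810 × (1 + 0.2664) = 1025.8.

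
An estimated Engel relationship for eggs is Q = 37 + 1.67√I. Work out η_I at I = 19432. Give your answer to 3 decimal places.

0.431

At I = 19432: Q = 269.796.
dQ/dI = 1.67/(2√I) = 0.00599001 at this income.
η = (dQ/dI)·(I/Q) = 0.00599001 × (19432/269.796) = 0.431.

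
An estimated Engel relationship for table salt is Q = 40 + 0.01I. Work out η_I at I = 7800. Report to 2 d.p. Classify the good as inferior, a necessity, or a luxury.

0.66 (necessity)

At I = 7800: Q = 118.000.
dQ/dI = 0.01.
η = (dQ/dI)·(I/Q) = 0.01 × (7800/118.000) = 0.66.
Since 0 < η < 1, the good is a necessity.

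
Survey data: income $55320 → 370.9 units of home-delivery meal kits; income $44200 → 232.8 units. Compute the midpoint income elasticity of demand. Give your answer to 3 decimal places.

2.047

ΔQ = 232.8 − 370.9 = -138.1; midpoint Q̄ = (370.9 + 232.8)/2 = 301.85.
ΔI = 44200 − 55320 = -11120; midpoint Ī = (55320 + 44200)/2 = 49760.
η = (ΔQ/Q̄) ÷ (ΔI/Ī) = (-138.1/301.85) ÷ (-11120/49760) = 2.047.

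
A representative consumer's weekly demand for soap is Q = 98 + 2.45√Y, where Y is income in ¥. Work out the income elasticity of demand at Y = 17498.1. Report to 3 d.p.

0.384

At Y = 17498.1: Q = 422.087.
dQ/dY = 2.45/(2√Y) = 0.00926063 at this income.
η = (dQ/dY)·(Y/Q) = 0.00926063 × (17498.1/422.087) = 0.384.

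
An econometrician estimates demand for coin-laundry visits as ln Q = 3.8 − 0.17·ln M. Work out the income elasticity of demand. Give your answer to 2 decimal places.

In a log-linear demand, the coefficient on ln M is the income elasticity.
So η = -0.17.

-0.17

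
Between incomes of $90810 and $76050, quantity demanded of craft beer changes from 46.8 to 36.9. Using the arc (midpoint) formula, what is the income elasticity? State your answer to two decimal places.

1.34

ΔQ = 36.9 − 46.8 = -9.9; midpoint Q̄ = (46.8 + 36.9)/2 = 41.85.
ΔI = 76050 − 90810 = -14760; midpoint Ī = (90810 + 76050)/2 = 83430.
η = (ΔQ/Q̄) ÷ (ΔI/Ī) = (-9.9/41.85) ÷ (-14760/83430) = 1.34.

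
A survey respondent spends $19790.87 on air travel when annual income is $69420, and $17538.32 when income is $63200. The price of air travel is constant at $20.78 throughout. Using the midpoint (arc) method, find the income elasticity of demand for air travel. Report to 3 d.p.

With a constant price, Q₁ = 19790.87/20.78 = 952.400 and Q₂ = 17538.32/20.78 = 844.000 (equivalently, work directly with expenditure since P cancels).
Midpoint %ΔQ = (17538.32 − 19790.87)/18664.60 = -0.12069; midpoint %ΔI = (63200 − 69420)/66310 = -0.09380.
η = -0.12069 / -0.09380 = 1.287.

1.287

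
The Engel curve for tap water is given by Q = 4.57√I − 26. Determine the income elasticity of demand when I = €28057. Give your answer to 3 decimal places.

0.518

At I = 28057: Q = 739.485.
dQ/dI = 4.57/(2√I) = 0.0136416 at this income.
η = (dQ/dI)·(I/Q) = 0.0136416 × (28057/739.485) = 0.518.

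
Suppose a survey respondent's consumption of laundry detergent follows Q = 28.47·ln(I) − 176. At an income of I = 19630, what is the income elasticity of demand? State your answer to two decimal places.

At I = 19630: Q = 105.421.
dQ/dI = 28.47/I = 0.00145033 at this income.
η = (dQ/dI)·(I/Q) = 0.00145033 × (19630/105.421) = 0.27.

0.27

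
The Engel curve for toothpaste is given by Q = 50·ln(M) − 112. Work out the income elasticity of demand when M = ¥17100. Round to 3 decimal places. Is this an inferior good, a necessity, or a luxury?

At M = 17100: Q = 375.342.
dQ/dM = 50/M = 0.00292398 at this income.
η = (dQ/dM)·(M/Q) = 0.00292398 × (17100/375.342) = 0.133.
Since 0 < η < 1, the good is a necessity.

0.133 (necessity)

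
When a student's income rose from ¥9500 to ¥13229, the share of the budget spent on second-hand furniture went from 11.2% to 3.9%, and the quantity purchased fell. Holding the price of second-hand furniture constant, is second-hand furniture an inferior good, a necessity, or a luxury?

Quantity demanded falls as income rises, so η < 0.

inferior good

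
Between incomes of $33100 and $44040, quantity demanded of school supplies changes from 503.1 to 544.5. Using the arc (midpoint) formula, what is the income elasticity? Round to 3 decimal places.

ΔQ = 544.5 − 503.1 = 41.4; midpoint Q̄ = (503.1 + 544.5)/2 = 523.8.
ΔI = 44040 − 33100 = 10940; midpoint Ī = (33100 + 44040)/2 = 38570.
η = (ΔQ/Q̄) ÷ (ΔI/Ī) = (41.4/523.8) ÷ (10940/38570) = 0.279.

0.279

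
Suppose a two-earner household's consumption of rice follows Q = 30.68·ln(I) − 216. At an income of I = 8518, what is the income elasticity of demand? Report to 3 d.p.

At I = 8518: Q = 61.652.
dQ/dI = 30.68/I = 0.00360178 at this income.
η = (dQ/dI)·(I/Q) = 0.00360178 × (8518/61.652) = 0.498.

0.498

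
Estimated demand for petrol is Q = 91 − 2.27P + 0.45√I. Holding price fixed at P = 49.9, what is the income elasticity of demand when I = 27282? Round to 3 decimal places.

At P = 49.9, I = 27282: Q = 52.055.
Holding P constant, ∂Q/∂I = 0.45/(2√I) = 0.00136221.
η_I = (∂Q/∂I)·(I/Q) = 0.00136221 × (27282/52.055) = 0.714.

0.714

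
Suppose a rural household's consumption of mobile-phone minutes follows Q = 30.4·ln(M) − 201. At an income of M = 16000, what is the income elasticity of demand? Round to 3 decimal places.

0.326

At M = 16000: Q = 93.282.
dQ/dM = 30.4/M = 0.0019 at this income.
η = (dQ/dM)·(M/Q) = 0.0019 × (16000/93.282) = 0.326.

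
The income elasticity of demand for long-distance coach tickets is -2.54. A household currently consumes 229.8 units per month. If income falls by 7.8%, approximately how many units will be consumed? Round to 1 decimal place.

275.3

%ΔQ ≈ η × %ΔI = -2.54 × (-7.8%) = 19.812%.
New Q ≈ 229.8 × (1 + 0.19812) = 275.3.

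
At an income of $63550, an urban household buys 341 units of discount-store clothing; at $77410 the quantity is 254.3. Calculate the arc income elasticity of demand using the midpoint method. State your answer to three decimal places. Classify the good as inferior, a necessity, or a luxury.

ΔQ = 254.3 − 341 = -86.7; midpoint Q̄ = (341 + 254.3)/2 = 297.65.
ΔI = 77410 − 63550 = 13860; midpoint Ī = (63550 + 77410)/2 = 70480.
η = (ΔQ/Q̄) ÷ (ΔI/Ī) = (-86.7/297.65) ÷ (13860/70480) = -1.481.
η < 0 ⇒ inferior good.

-1.481 (inferior good)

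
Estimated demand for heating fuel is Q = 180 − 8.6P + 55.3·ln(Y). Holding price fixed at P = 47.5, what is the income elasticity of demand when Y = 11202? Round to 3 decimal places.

0.193

At P = 47.5, Y = 11202: Q = 287.109.
Holding P constant, ∂Q/∂Y = 55.3/Y = 0.00493662.
η_Y = (∂Q/∂Y)·(Y/Q) = 0.00493662 × (11202/287.109) = 0.193.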